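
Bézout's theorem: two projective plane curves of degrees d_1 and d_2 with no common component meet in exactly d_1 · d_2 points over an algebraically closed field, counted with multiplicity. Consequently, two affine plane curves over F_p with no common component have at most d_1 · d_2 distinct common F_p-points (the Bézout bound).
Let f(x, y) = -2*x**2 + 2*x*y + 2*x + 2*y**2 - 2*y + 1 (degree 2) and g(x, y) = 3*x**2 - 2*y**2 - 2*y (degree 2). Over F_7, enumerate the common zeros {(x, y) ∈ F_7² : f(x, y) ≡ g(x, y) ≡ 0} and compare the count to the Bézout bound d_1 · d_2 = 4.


Common zeros: ∅; count = 0; Bézout bound = 4.

deg(f) = 2, deg(g) = 2, so Bézout bound = 4.
Scan x ∈ F_7. For each x, list the y ∈ F_7 with f(x, y) ≡ 0 and those with g(x, y) ≡ 0 (mod 7); the common zeros in that column are the intersection.
  x = 0: f ≡ 0 at y ∈ ∅; g ≡ 0 at y ∈ {0, 6}; common: ∅.
  x = 1: f ≡ 0 at y ∈ ∅; g ≡ 0 at y ∈ {3}; common: ∅.
  x = 2: f ≡ 0 at y ∈ {3}; g ≡ 0 at y ∈ {2, 4}; common: ∅.
  x = 3: f ≡ 0 at y ∈ ∅; g ≡ 0 at y ∈ ∅; common: ∅.
  x = 4: f ≡ 0 at y ∈ ∅; g ≡ 0 at y ∈ ∅; common: ∅.
  x = 5: f ≡ 0 at y ∈ ∅; g ≡ 0 at y ∈ {2, 4}; common: ∅.
  x = 6: f ≡ 0 at y ∈ ∅; g ≡ 0 at y ∈ {3}; common: ∅.
Collecting: common zeros = ∅, so the count is 0.
Comparison with the Bézout bound: 0 ≤ 4 = deg(f)·deg(g), as expected for curves with no common component (the affine F_7-count falls short of the bound because intersections may lie at infinity, over extension fields, or carry multiplicity).


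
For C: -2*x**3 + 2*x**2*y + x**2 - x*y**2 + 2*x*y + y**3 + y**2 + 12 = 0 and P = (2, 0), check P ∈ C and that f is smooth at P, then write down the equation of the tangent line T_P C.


Tangent line at P: -20*x + 12*y + 40 = 0.

Step 1: f(2, 0) = 0, so P lies on C.
Step 2: partial derivatives
  f_x(x, y) = -6*x**2 + 4*x*y + 2*x - y**2 + 2*y, f_y(x, y) = 2*x**2 - 2*x*y + 2*x + 3*y**2 + 2*y.
  f_x(P) = -20, f_y(P) = 12 (gradient nonzero, so P is smooth).
Step 3: tangent line at P: -20·(x − 2) + 12·(y − 0) = 0.
Expanding: -20*x + 12*y + 40 = 0.


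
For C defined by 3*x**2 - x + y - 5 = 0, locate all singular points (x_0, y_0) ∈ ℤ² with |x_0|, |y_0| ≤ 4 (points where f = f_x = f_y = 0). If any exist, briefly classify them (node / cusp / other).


No singular points in the scanned grid; C is smooth there.

Compute partial derivatives:
  f_x = 6*x - 1.
  f_y = 1.
f_y = 1 is a nonzero constant, so f_y never vanishes: no point (x, y) can satisfy f = f_x = f_y = 0. In particular no (x, y) ∈ {−4, ..., 4}² is singular; the curve is smooth.


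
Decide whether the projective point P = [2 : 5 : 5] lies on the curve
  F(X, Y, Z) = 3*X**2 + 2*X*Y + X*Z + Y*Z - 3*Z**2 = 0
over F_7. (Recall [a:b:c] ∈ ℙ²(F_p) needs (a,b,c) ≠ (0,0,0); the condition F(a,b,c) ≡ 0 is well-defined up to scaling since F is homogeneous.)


F(2,5,5) ≡ 6 (mod 7); P is NOT on the curve.

Evaluate F(2, 5, 5) term-by-term (mod 7).
  3*X**2 ↦ 3·4·1·1 = 12
  2*X*Y ↦ 2·2·5·1 = 20
  X*Z ↦ 1·2·1·5 = 10
  Y*Z ↦ 1·1·5·5 = 25
  -3*Z**2 ↦ -3·1·1·25 = -75
Sum: F(2, 5, 5) = (12) + (20) + (10) + (25) + (-75) = -8.
Reducing mod 7: -8 ≡ 6 (mod 7).
Since F(a, b, c) ≡ 6 ≠ 0 (mod 7), P does NOT lie on the curve.


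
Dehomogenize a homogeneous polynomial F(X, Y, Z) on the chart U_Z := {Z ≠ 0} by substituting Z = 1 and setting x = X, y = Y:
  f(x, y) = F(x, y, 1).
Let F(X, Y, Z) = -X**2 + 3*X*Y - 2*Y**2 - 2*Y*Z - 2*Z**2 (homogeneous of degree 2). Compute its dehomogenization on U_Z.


f(x, y) = -x**2 + 3*x*y - 2*y**2 - 2*y - 2

On U_Z we set Z = 1. Each monomial c·X^i·Y^j·Z^k in F becomes c·x^i·y^j·1^k = c·x^i·y^j.
Substituting Z = 1: F(X, Y, 1) = -x**2 + 3*x*y - 2*y**2 - 2*y - 2.
Note: deg(f) ≤ deg(F) = 2; strict inequality happens when F is divisible by Z (lost terms).


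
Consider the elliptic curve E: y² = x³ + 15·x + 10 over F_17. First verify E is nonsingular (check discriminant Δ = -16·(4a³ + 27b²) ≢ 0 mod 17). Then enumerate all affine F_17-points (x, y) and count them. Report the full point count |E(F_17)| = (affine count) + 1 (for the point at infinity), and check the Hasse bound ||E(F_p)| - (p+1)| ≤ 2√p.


Affine points = {(1, 3), (1, 14), (4, 7), (4, 10), (7, 4), (7, 13), (8, 8), (8, 9), (10, 2), (10, 15)}; affine count = 10; |E(F_17)| = 11.

Discriminant check: Δ ∝ 4a³ + 27b² = 4·15³ + 27·10² = 4·3375 + 27·100 ≡ 16 (mod 17). Nonzero ⇒ E is nonsingular.
For each x ∈ F_17, compute rhs = x³ + 15·x + 10 mod 17, then count y ∈ F_17 with y² ≡ rhs.
  x = 0: rhs = 10, matching y values: none (0 points).
  x = 1: rhs = 9, matching y values: 3, 14 (2 points).
  x = 2: rhs = 14, matching y values: none (0 points).
  x = 3: rhs = 14, matching y values: none (0 points).
  x = 4: rhs = 15, matching y values: 7, 10 (2 points).
  x = 5: rhs = 6, matching y values: none (0 points).
  x = 6: rhs = 10, matching y values: none (0 points).
  x = 7: rhs = 16, matching y values: 4, 13 (2 points).
  x = 8: rhs = 13, matching y values: 8, 9 (2 points).
  x = 9: rhs = 7, matching y values: none (0 points).
  x = 10: rhs = 4, matching y values: 2, 15 (2 points).
  x = 11: rhs = 10, matching y values: none (0 points).
  x = 12: rhs = 14, matching y values: none (0 points).
  x = 13: rhs = 5, matching y values: none (0 points).
  x = 14: rhs = 6, matching y values: none (0 points).
  x = 15: rhs = 6, matching y values: none (0 points).
  x = 16: rhs = 11, matching y values: none (0 points).
Total affine count: 10.
Full point count |E(F_17)| = 10 + 1 = 11.
Hasse bound: |11 − (17+1)| = |-7| = 7 ≤ 2√17 ≈ 8.2462 ✓.


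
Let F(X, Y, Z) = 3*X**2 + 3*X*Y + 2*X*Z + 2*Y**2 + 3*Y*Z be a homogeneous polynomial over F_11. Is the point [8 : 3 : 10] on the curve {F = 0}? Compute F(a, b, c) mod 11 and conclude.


F(8,3,10) ≡ 4 (mod 11); P is NOT on the curve.

Evaluate F(8, 3, 10) term-by-term (mod 11).
  3*X**2 ↦ 3·64·1·1 = 192
  3*X*Y ↦ 3·8·3·1 = 72
  2*X*Z ↦ 2·8·1·10 = 160
  2*Y**2 ↦ 2·1·9·1 = 18
  3*Y*Z ↦ 3·1·3·10 = 90
Sum: F(8, 3, 10) = (192) + (72) + (160) + (18) + (90) = 532.
Reducing mod 11: 532 ≡ 4 (mod 11).
Since F(a, b, c) ≡ 4 ≠ 0 (mod 11), P does NOT lie on the curve.


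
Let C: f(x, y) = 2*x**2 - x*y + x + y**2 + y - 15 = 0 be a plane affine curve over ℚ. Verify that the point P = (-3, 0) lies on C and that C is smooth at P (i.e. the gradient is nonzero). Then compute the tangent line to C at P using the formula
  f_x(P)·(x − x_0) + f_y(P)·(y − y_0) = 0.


Tangent line at P: -11*x + 4*y - 33 = 0.

Step 1: f(-3, 0) = 0, so P lies on C.
Step 2: partial derivatives
  f_x(x, y) = 4*x - y + 1, f_y(x, y) = -x + 2*y + 1.
  f_x(P) = -11, f_y(P) = 4 (gradient nonzero, so P is smooth).
Step 3: tangent line at P: -11·(x − -3) + 4·(y − 0) = 0.
Expanding: -11*x + 4*y - 33 = 0.


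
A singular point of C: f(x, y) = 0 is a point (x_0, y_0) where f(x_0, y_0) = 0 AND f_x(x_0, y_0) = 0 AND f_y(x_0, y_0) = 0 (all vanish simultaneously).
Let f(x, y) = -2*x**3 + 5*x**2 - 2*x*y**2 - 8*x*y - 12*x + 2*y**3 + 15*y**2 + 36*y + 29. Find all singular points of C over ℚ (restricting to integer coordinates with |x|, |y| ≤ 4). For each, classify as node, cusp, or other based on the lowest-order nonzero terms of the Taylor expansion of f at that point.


Singular points: {(1, -2)}; classification: node.

Compute partial derivatives:
  f_x = -6*x**2 + 10*x - 2*y**2 - 8*y - 12.
  f_y = -4*x*y - 8*x + 6*y**2 + 30*y + 36.
Scan x_0 ∈ {−4, ..., 4}. For each x_0, f_y(x_0, y) is a polynomial in y; find its integer roots y ∈ {−4, ..., 4}, then test f_x and f at those candidates.
  x = -4: f_y(-4, y) = 6*y**2 + 46*y + 68; vanishes at y ∈ {-2}. (-4, -2): f_x = -140 ≠ 0.
  x = -3: f_y(-3, y) = 6*y**2 + 42*y + 60; vanishes at y ∈ {-2}. (-3, -2): f_x = -88 ≠ 0.
  x = -2: f_y(-2, y) = 6*y**2 + 38*y + 52; vanishes at y ∈ {-2}. (-2, -2): f_x = -48 ≠ 0.
  x = -1: f_y(-1, y) = 6*y**2 + 34*y + 44; vanishes at y ∈ {-2}. (-1, -2): f_x = -20 ≠ 0.
  x = 0: f_y(0, y) = 6*y**2 + 30*y + 36; vanishes at y ∈ {-3, -2}. (0, -3): f_x = -6 ≠ 0; (0, -2): f_x = -4 ≠ 0.
  x = 1: f_y(1, y) = 6*y**2 + 26*y + 28; vanishes at y ∈ {-2}. (1, -2): f_x = 0, f = 0 — SINGULAR.
  x = 2: f_y(2, y) = 6*y**2 + 22*y + 20; vanishes at y ∈ {-2}. (2, -2): f_x = -8 ≠ 0.
  x = 3: f_y(3, y) = 6*y**2 + 18*y + 12; vanishes at y ∈ {-2, -1}. (3, -2): f_x = -28 ≠ 0; (3, -1): f_x = -30 ≠ 0.
  x = 4: f_y(4, y) = 6*y**2 + 14*y + 4; vanishes at y ∈ {-2}. (4, -2): f_x = -60 ≠ 0.
Only singular point on the grid: (1, -2).
Classify: substitute x = 1 + u, y = -2 + v and expand: f = -2*u**3 - u**2 - 2*u*v**2 + 2*v**3 + v**2.
No constant or linear terms (consistent with a singular point). Quadratic part: -u**2 + v**2. Cubic part: -2*u**3 - 2*u*v**2 + 2*v**3.
The quadratic part v**2 - u**2 = (v − u)(v + u) splits into two distinct linear factors, so there are two distinct tangent lines y − -2 = ±(x − 1) — this is a node (ordinary double point).
Classification: node.


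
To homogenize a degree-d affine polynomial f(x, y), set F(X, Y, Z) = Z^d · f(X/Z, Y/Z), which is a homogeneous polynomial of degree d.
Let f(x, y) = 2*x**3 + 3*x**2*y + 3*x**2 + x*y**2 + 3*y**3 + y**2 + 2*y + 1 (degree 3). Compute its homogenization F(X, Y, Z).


F(X, Y, Z) = 2*X**3 + 3*X**2*Y + 3*X**2*Z + X*Y**2 + 3*Y**3 + Y**2*Z + 2*Y*Z**2 + Z**3

deg(f) = 3.
Substitute x = X/Z, y = Y/Z into f, then multiply by Z^3.
  monomial 2·x^3·y^0 ↦ 2·X^3·Y^0·Z^0.
  monomial 3·x^2·y^1 ↦ 3·X^2·Y^1·Z^0.
  monomial 3·x^2·y^0 ↦ 3·X^2·Y^0·Z^1.
  monomial 1·x^1·y^2 ↦ 1·X^1·Y^2·Z^0.
  monomial 3·x^0·y^3 ↦ 3·X^0·Y^3·Z^0.
  monomial 1·x^0·y^2 ↦ 1·X^0·Y^2·Z^1.
  monomial 2·x^0·y^1 ↦ 2·X^0·Y^1·Z^2.
  monomial 1·x^0·y^0 ↦ 1·X^0·Y^0·Z^3.
Collecting: F(X, Y, Z) = 2*X**3 + 3*X**2*Y + 3*X**2*Z + X*Y**2 + 3*Y**3 + Y**2*Z + 2*Y*Z**2 + Z**3.


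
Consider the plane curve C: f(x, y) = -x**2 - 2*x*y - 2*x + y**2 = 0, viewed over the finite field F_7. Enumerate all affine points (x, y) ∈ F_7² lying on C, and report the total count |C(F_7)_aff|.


Affine F_7-points: {(0, 0), (1, 3), (1, 6), (5, 0), (5, 3), (6, 6)}; count = 6.

For each of the 49 pairs (x, y) ∈ F_7², evaluate f(x, y) mod 7. Record the zeros.
  x = 0: [0↦0, 1↦1, 2↦4, 3↦2, 4↦2, 5↦4, 6↦1]  zeros at y ∈ {0}
  x = 1: [0↦4, 1↦3, 2↦4, 3↦0, 4↦5, 5↦5, 6↦0]  zeros at y ∈ {3, 6}
  x = 2: [0↦6, 1↦3, 2↦2, 3↦3, 4↦6, 5↦4, 6↦4]  zeros at y ∈ ∅
  x = 3: [0↦6, 1↦1, 2↦5, 3↦4, 4↦5, 5↦1, 6↦6]  zeros at y ∈ ∅
  x = 4: [0↦4, 1↦4, 2↦6, 3↦3, 4↦2, 5↦3, 6↦6]  zeros at y ∈ ∅
  x = 5: [0↦0, 1↦5, 2↦5, 3↦0, 4↦4, 5↦3, 6↦4]  zeros at y ∈ {0, 3}
  x = 6: [0↦1, 1↦4, 2↦2, 3↦2, 4↦4, 5↦1, 6↦0]  zeros at y ∈ {6}
Collecting zeros: affine points = {(0, 0), (1, 3), (1, 6), (5, 0), (5, 3), (6, 6)}.
Total count |C(F_7)_aff| = 6.


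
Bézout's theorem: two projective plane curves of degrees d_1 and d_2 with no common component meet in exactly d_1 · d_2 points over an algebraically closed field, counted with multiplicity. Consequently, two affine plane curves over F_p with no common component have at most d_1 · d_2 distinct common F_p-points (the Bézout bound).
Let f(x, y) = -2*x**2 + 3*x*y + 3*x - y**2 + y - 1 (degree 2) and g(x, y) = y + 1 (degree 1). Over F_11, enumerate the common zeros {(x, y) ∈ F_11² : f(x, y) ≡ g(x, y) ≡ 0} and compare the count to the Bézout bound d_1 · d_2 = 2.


Common zeros: {(2, 10), (9, 10)}; count = 2; Bézout bound = 2.

deg(f) = 2, deg(g) = 1, so Bézout bound = 2.
Scan x ∈ F_11. For each x, list the y ∈ F_11 with f(x, y) ≡ 0 and those with g(x, y) ≡ 0 (mod 11); the common zeros in that column are the intersection.
  x = 0: f ≡ 0 at y ∈ ∅; g ≡ 0 at y ∈ {10}; common: ∅.
  x = 1: f ≡ 0 at y ∈ {0, 4}; g ≡ 0 at y ∈ {10}; common: ∅.
  x = 2: f ≡ 0 at y ∈ {8, 10}; g ≡ 0 at y ∈ {10}; common: {10}.
  x = 3: f ≡ 0 at y ∈ {3, 7}; g ≡ 0 at y ∈ {10}; common: ∅.
  x = 4: f ≡ 0 at y ∈ ∅; g ≡ 0 at y ∈ {10}; common: ∅.
  x = 5: f ≡ 0 at y ∈ ∅; g ≡ 0 at y ∈ {10}; common: ∅.
  x = 6: f ≡ 0 at y ∈ {0, 8}; g ≡ 0 at y ∈ {10}; common: ∅.
  x = 7: f ≡ 0 at y ∈ ∅; g ≡ 0 at y ∈ {10}; common: ∅.
  x = 8: f ≡ 0 at y ∈ ∅; g ≡ 0 at y ∈ {10}; common: ∅.
  x = 9: f ≡ 0 at y ∈ {7, 10}; g ≡ 0 at y ∈ {10}; common: {10}.
  x = 10: f ≡ 0 at y ∈ ∅; g ≡ 0 at y ∈ {10}; common: ∅.
Collecting: common zeros = {(2, 10), (9, 10)}, so the count is 2.
Comparison with the Bézout bound: 2 ≤ 2 = deg(f)·deg(g), as expected for curves with no common component (the bound is attained).


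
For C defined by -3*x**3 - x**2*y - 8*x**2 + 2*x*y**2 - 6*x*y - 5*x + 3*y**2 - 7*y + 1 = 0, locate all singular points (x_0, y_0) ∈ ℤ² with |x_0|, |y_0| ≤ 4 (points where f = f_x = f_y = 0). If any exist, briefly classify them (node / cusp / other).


Singular points: {(-1, 1)}; classification: cusp.

Compute partial derivatives:
  f_x = -9*x**2 - 2*x*y - 16*x + 2*y**2 - 6*y - 5.
  f_y = -x**2 + 4*x*y - 6*x + 6*y - 7.
Scan x_0 ∈ {−4, ..., 4}. For each x_0, f_y(x_0, y) is a polynomial in y; find its integer roots y ∈ {−4, ..., 4}, then test f_x and f at those candidates.
  x = -4: f_y(-4, y) = 1 - 10*y; no integer root y with |y| ≤ 4.
  x = -3: f_y(-3, y) = 2 - 6*y; no integer root y with |y| ≤ 4.
  x = -2: f_y(-2, y) = 1 - 2*y; no integer root y with |y| ≤ 4.
  x = -1: f_y(-1, y) = 2*y - 2; vanishes at y ∈ {1}. (-1, 1): f_x = 0, f = 0 — SINGULAR.
  x = 0: f_y(0, y) = 6*y - 7; no integer root y with |y| ≤ 4.
  x = 1: f_y(1, y) = 10*y - 14; no integer root y with |y| ≤ 4.
  x = 2: f_y(2, y) = 14*y - 23; no integer root y with |y| ≤ 4.
  x = 3: f_y(3, y) = 18*y - 34; no integer root y with |y| ≤ 4.
  x = 4: f_y(4, y) = 22*y - 47; no integer root y with |y| ≤ 4.
Only singular point on the grid: (-1, 1).
Classify: substitute x = -1 + u, y = 1 + v and expand: f = -3*u**3 - u**2*v + 2*u*v**2 + v**2.
No constant or linear terms (consistent with a singular point). Quadratic part: v**2. Cubic part: -3*u**3 - u**2*v + 2*u*v**2.
The quadratic part v**2 is a perfect square, so there is a single (double) tangent line v = 0, i.e. y = 1. Restricting the cubic part to that line (v = 0) leaves -3*u**3 ≠ 0, so f is not divisible by v and the branch is v² ≈ 3*u**3 to lowest order — this is a cusp.
Classification: cusp.


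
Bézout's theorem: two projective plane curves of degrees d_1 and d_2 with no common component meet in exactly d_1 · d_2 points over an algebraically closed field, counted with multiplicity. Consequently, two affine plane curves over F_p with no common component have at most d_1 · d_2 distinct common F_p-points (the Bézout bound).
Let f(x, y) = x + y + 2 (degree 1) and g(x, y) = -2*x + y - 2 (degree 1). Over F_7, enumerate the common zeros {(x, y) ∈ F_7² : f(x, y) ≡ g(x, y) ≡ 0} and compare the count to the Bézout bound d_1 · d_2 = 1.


Common zeros: {(1, 4)}; count = 1; Bézout bound = 1.

deg(f) = 1, deg(g) = 1, so Bézout bound = 1.
Scan x ∈ F_7. For each x, list the y ∈ F_7 with f(x, y) ≡ 0 and those with g(x, y) ≡ 0 (mod 7); the common zeros in that column are the intersection.
  x = 0: f ≡ 0 at y ∈ {5}; g ≡ 0 at y ∈ {2}; common: ∅.
  x = 1: f ≡ 0 at y ∈ {4}; g ≡ 0 at y ∈ {4}; common: {4}.
  x = 2: f ≡ 0 at y ∈ {3}; g ≡ 0 at y ∈ {6}; common: ∅.
  x = 3: f ≡ 0 at y ∈ {2}; g ≡ 0 at y ∈ {1}; common: ∅.
  x = 4: f ≡ 0 at y ∈ {1}; g ≡ 0 at y ∈ {3}; common: ∅.
  x = 5: f ≡ 0 at y ∈ {0}; g ≡ 0 at y ∈ {5}; common: ∅.
  x = 6: f ≡ 0 at y ∈ {6}; g ≡ 0 at y ∈ {0}; common: ∅.
Collecting: common zeros = {(1, 4)}, so the count is 1.
Comparison with the Bézout bound: 1 ≤ 1 = deg(f)·deg(g), as expected for curves with no common component (the bound is attained).


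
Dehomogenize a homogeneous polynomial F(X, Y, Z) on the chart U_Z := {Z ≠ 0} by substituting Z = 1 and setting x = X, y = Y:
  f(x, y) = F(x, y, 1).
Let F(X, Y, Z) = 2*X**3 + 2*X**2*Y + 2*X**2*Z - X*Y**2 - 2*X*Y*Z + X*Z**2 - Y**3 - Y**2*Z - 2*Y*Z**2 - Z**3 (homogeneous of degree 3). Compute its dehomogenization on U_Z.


f(x, y) = 2*x**3 + 2*x**2*y + 2*x**2 - x*y**2 - 2*x*y + x - y**3 - y**2 - 2*y - 1

On U_Z we set Z = 1. Each monomial c·X^i·Y^j·Z^k in F becomes c·x^i·y^j·1^k = c·x^i·y^j.
Substituting Z = 1: F(X, Y, 1) = 2*x**3 + 2*x**2*y + 2*x**2 - x*y**2 - 2*x*y + x - y**3 - y**2 - 2*y - 1.
Note: deg(f) ≤ deg(F) = 3; strict inequality happens when F is divisible by Z (lost terms).


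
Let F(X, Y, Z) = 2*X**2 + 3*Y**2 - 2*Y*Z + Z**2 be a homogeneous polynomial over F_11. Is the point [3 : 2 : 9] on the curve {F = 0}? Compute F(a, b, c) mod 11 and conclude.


F(3,2,9) ≡ 9 (mod 11); P is NOT on the curve.

Evaluate F(3, 2, 9) term-by-term (mod 11).
  2*X**2 ↦ 2·9·1·1 = 18
  3*Y**2 ↦ 3·1·4·1 = 12
  -2*Y*Z ↦ -2·1·2·9 = -36
  Z**2 ↦ 1·1·1·81 = 81
Sum: F(3, 2, 9) = (18) + (12) + (-36) + (81) = 75.
Reducing mod 11: 75 ≡ 9 (mod 11).
Since F(a, b, c) ≡ 9 ≠ 0 (mod 11), P does NOT lie on the curve.


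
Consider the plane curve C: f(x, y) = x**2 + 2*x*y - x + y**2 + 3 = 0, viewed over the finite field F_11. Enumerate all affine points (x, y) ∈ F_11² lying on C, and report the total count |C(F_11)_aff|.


Affine F_11-points: {(1, 2), (1, 7), (3, 8), (4, 6), (4, 8), (6, 0), (6, 10), (7, 2), (7, 6), (8, 7), (8, 10)}; count = 11.

For each of the 121 pairs (x, y) ∈ F_11², evaluate f(x, y) mod 11. Record the zeros.
  x = 0: [0↦3, 1↦4, 2↦7, 3↦1, 4↦8, 5↦6, 6↦6, 7↦8, 8↦1, 9↦7, 10↦4]  zeros at y ∈ ∅
  x = 1: [0↦3, 1↦6, 2↦0, 3↦7, 4↦5, 5↦5, 6↦7, 7↦0, 8↦6, 9↦3, 10↦2]  zeros at y ∈ {2, 7}
  x = 2: [0↦5, 1↦10, 2↦6, 3↦4, 4↦4, 5↦6, 6↦10, 7↦5, 8↦2, 9↦1, 10↦2]  zeros at y ∈ ∅
  x = 3: [0↦9, 1↦5, 2↦3, 3↦3, 4↦5, 5↦9, 6↦4, 7↦1, 8↦0, 9↦1, 10↦4]  zeros at y ∈ {8}
  x = 4: [0↦4, 1↦2, 2↦2, 3↦4, 4↦8, 5↦3, 6↦0, 7↦10, 8↦0, 9↦3, 10↦8]  zeros at y ∈ {6, 8}
  x = 5: [0↦1, 1↦1, 2↦3, 3↦7, 4↦2, 5↦10, 6↦9, 7↦10, 8↦2, 9↦7, 10↦3]  zeros at y ∈ ∅
  x = 6: [0↦0, 1↦2, 2↦6, 3↦1, 4↦9, 5↦8, 6↦9, 7↦1, 8↦6, 9↦2, 10↦0]  zeros at y ∈ {0, 10}
  x = 7: [0↦1, 1↦5, 2↦0, 3↦8, 4↦7, 5↦8, 6↦0, 7↦5, 8↦1, 9↦10, 10↦10]  zeros at y ∈ {2, 6}
  x = 8: [0↦4, 1↦10, 2↦7, 3↦6, 4↦7, 5↦10, 6↦4, 7↦0, 8↦9, 9↦9, 10↦0]  zeros at y ∈ {7, 10}
  x = 9: [0↦9, 1↦6, 2↦5, 3↦6, 4↦9, 5↦3, 6↦10, 7↦8, 8↦8, 9↦10, 10↦3]  zeros at y ∈ ∅
  x = 10: [0↦5, 1↦4, 2↦5, 3↦8, 4↦2, 5↦9, 6↦7, 7↦7, 8↦9, 9↦2, 10↦8]  zeros at y ∈ ∅
Collecting zeros: affine points = {(1, 2), (1, 7), (3, 8), (4, 6), (4, 8), (6, 0), (6, 10), (7, 2), (7, 6), (8, 7), (8, 10)}.
Total count |C(F_11)_aff| = 11.


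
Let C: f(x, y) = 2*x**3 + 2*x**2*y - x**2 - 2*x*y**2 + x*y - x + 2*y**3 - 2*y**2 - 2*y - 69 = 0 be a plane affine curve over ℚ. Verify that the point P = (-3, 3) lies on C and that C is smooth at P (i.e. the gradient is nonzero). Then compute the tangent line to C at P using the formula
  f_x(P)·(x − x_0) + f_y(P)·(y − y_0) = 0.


Tangent line at P: 8*x + 91*y - 249 = 0.

Step 1: f(-3, 3) = 0, so P lies on C.
Step 2: partial derivatives
  f_x(x, y) = 6*x**2 + 4*x*y - 2*x - 2*y**2 + y - 1, f_y(x, y) = 2*x**2 - 4*x*y + x + 6*y**2 - 4*y - 2.
  f_x(P) = 8, f_y(P) = 91 (gradient nonzero, so P is smooth).
Step 3: tangent line at P: 8·(x − -3) + 91·(y − 3) = 0.
Expanding: 8*x + 91*y - 249 = 0.


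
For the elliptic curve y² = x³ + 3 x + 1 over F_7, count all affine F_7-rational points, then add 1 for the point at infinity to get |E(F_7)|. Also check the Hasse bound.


Affine points = {(0, 1), (0, 6), (2, 1), (2, 6), (3, 3), (3, 4), (4, 0), (5, 1), (5, 6), (6, 2), (6, 5)}; affine count = 11; |E(F_7)| = 12.

Discriminant check: Δ ∝ 4a³ + 27b² = 4·3³ + 27·1² = 4·27 + 27·1 ≡ 2 (mod 7). Nonzero ⇒ E is nonsingular.
For each x ∈ F_7, compute rhs = x³ + 3·x + 1 mod 7, then count y ∈ F_7 with y² ≡ rhs.
  x = 0: rhs = 1, matching y values: 1, 6 (2 points).
  x = 1: rhs = 5, matching y values: none (0 points).
  x = 2: rhs = 1, matching y values: 1, 6 (2 points).
  x = 3: rhs = 2, matching y values: 3, 4 (2 points).
  x = 4: rhs = 0, matching y values: 0 (1 points).
  x = 5: rhs = 1, matching y values: 1, 6 (2 points).
  x = 6: rhs = 4, matching y values: 2, 5 (2 points).
Total affine count: 11.
Full point count |E(F_7)| = 11 + 1 = 12.
Hasse bound: |12 − (7+1)| = |4| = 4 ≤ 2√7 ≈ 5.2915 ✓.


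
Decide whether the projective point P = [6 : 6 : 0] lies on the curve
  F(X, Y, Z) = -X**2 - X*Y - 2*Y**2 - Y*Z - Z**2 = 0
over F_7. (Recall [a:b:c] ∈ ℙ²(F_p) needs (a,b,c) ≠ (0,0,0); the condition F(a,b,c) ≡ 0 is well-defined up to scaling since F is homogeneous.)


F(6,6,0) ≡ 3 (mod 7); P is NOT on the curve.

Evaluate F(6, 6, 0) term-by-term (mod 7).
  -X**2 ↦ -1·36·1·1 = -36
  -X*Y ↦ -1·6·6·1 = -36
  -2*Y**2 ↦ -2·1·36·1 = -72
  -Y*Z ↦ -1·1·6·0 = 0
  -Z**2 ↦ -1·1·1·0 = 0
Sum: F(6, 6, 0) = (-36) + (-36) + (-72) + (0) + (0) = -144.
Reducing mod 7: -144 ≡ 3 (mod 7).
Since F(a, b, c) ≡ 3 ≠ 0 (mod 7), P does NOT lie on the curve.


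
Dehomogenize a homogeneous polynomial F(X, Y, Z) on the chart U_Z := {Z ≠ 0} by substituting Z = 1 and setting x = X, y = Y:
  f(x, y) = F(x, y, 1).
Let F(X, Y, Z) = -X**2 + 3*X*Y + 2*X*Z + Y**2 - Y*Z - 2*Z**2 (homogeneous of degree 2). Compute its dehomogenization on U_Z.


f(x, y) = -x**2 + 3*x*y + 2*x + y**2 - y - 2

On U_Z we set Z = 1. Each monomial c·X^i·Y^j·Z^k in F becomes c·x^i·y^j·1^k = c·x^i·y^j.
Substituting Z = 1: F(X, Y, 1) = -x**2 + 3*x*y + 2*x + y**2 - y - 2.
Note: deg(f) ≤ deg(F) = 2; strict inequality happens when F is divisible by Z (lost terms).


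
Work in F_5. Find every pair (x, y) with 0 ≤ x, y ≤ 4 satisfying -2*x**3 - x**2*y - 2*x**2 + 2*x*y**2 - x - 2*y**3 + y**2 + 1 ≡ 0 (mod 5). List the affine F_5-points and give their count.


Affine F_5-points: {(0, 1), (1, 2), (2, 0), (3, 2), (4, 2)}; count = 5.

For each of the 25 pairs (x, y) ∈ F_5², evaluate f(x, y) mod 5. Record the zeros.
  x = 0: [0↦1, 1↦0, 2↦4, 3↦1, 4↦4]  zeros at y ∈ {1}
  x = 1: [0↦1, 1↦1, 2↦0, 3↦1, 4↦2]  zeros at y ∈ {2}
  x = 2: [0↦0, 1↦4, 2↦1, 3↦4, 4↦1]  zeros at y ∈ {0}
  x = 3: [0↦1, 1↦2, 2↦0, 3↦3, 4↦4]  zeros at y ∈ {2}
  x = 4: [0↦2, 1↦3, 2↦0, 3↦1, 4↦4]  zeros at y ∈ {2}
Collecting zeros: affine points = {(0, 1), (1, 2), (2, 0), (3, 2), (4, 2)}.
Total count |C(F_5)_aff| = 5.


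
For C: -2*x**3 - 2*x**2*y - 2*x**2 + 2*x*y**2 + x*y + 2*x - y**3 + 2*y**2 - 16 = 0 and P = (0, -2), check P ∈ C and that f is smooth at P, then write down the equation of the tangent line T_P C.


Tangent line at P: 8*x - 20*y - 40 = 0.

Step 1: f(0, -2) = 0, so P lies on C.
Step 2: partial derivatives
  f_x(x, y) = -6*x**2 - 4*x*y - 4*x + 2*y**2 + y + 2, f_y(x, y) = -2*x**2 + 4*x*y + x - 3*y**2 + 4*y.
  f_x(P) = 8, f_y(P) = -20 (gradient nonzero, so P is smooth).
Step 3: tangent line at P: 8·(x − 0) + -20·(y − -2) = 0.
Expanding: 8*x - 20*y - 40 = 0.


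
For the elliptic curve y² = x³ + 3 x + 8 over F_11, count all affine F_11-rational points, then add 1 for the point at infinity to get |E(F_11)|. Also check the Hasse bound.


Affine points = {(1, 1), (1, 10), (2, 0), (3, 0), (5, 4), (5, 7), (6, 0), (7, 3), (7, 8), (8, 4), (8, 7), (9, 4), (9, 7), (10, 2), (10, 9)}; affine count = 15; |E(F_11)| = 16.

Discriminant check: Δ ∝ 4a³ + 27b² = 4·3³ + 27·8² = 4·27 + 27·64 ≡ 10 (mod 11). Nonzero ⇒ E is nonsingular.
For each x ∈ F_11, compute rhs = x³ + 3·x + 8 mod 11, then count y ∈ F_11 with y² ≡ rhs.
  x = 0: rhs = 8, matching y values: none (0 points).
  x = 1: rhs = 1, matching y values: 1, 10 (2 points).
  x = 2: rhs = 0, matching y values: 0 (1 points).
  x = 3: rhs = 0, matching y values: 0 (1 points).
  x = 4: rhs = 7, matching y values: none (0 points).
  x = 5: rhs = 5, matching y values: 4, 7 (2 points).
  x = 6: rhs = 0, matching y values: 0 (1 points).
  x = 7: rhs = 9, matching y values: 3, 8 (2 points).
  x = 8: rhs = 5, matching y values: 4, 7 (2 points).
  x = 9: rhs = 5, matching y values: 4, 7 (2 points).
  x = 10: rhs = 4, matching y values: 2, 9 (2 points).
Total affine count: 15.
Full point count |E(F_11)| = 15 + 1 = 16.
Hasse bound: |16 − (11+1)| = |4| = 4 ≤ 2√11 ≈ 6.6332 ✓.


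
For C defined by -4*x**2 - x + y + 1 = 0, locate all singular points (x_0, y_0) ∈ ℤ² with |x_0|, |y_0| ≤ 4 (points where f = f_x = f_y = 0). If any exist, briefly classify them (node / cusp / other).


No singular points in the scanned grid; C is smooth there.

Compute partial derivatives:
  f_x = -8*x - 1.
  f_y = 1.
f_y = 1 is a nonzero constant, so f_y never vanishes: no point (x, y) can satisfy f = f_x = f_y = 0. In particular no (x, y) ∈ {−4, ..., 4}² is singular; the curve is smooth.


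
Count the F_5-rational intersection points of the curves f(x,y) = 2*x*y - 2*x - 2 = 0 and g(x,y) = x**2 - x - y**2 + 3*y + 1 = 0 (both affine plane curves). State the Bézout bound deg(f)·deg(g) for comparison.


Common zeros: ∅; count = 0; Bézout bound = 4.

deg(f) = 2, deg(g) = 2, so Bézout bound = 4.
Scan x ∈ F_5. For each x, list the y ∈ F_5 with f(x, y) ≡ 0 and those with g(x, y) ≡ 0 (mod 5); the common zeros in that column are the intersection.
  x = 0: f ≡ 0 at y ∈ ∅; g ≡ 0 at y ∈ ∅; common: ∅.
  x = 1: f ≡ 0 at y ∈ {2}; g ≡ 0 at y ∈ ∅; common: ∅.
  x = 2: f ≡ 0 at y ∈ {4}; g ≡ 0 at y ∈ {1, 2}; common: ∅.
  x = 3: f ≡ 0 at y ∈ {3}; g ≡ 0 at y ∈ ∅; common: ∅.
  x = 4: f ≡ 0 at y ∈ {0}; g ≡ 0 at y ∈ {1, 2}; common: ∅.
Collecting: common zeros = ∅, so the count is 0.
Comparison with the Bézout bound: 0 ≤ 4 = deg(f)·deg(g), as expected for curves with no common component (the affine F_5-count falls short of the bound because intersections may lie at infinity, over extension fields, or carry multiplicity).


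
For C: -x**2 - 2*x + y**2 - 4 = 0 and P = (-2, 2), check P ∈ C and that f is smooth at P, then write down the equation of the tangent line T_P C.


Tangent line at P: 2*x + 4*y - 4 = 0.

Step 1: f(-2, 2) = 0, so P lies on C.
Step 2: partial derivatives
  f_x(x, y) = -2*x - 2, f_y(x, y) = 2*y.
  f_x(P) = 2, f_y(P) = 4 (gradient nonzero, so P is smooth).
Step 3: tangent line at P: 2·(x − -2) + 4·(y − 2) = 0.
Expanding: 2*x + 4*y - 4 = 0.


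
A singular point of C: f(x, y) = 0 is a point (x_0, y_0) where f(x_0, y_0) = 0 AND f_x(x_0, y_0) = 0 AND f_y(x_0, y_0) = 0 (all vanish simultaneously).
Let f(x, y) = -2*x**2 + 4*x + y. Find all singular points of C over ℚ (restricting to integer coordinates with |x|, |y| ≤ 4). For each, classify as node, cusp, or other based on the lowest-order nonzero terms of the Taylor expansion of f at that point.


No singular points in the scanned grid; C is smooth there.

Compute partial derivatives:
  f_x = 4 - 4*x.
  f_y = 1.
f_y = 1 is a nonzero constant, so f_y never vanishes: no point (x, y) can satisfy f = f_x = f_y = 0. In particular no (x, y) ∈ {−4, ..., 4}² is singular; the curve is smooth.


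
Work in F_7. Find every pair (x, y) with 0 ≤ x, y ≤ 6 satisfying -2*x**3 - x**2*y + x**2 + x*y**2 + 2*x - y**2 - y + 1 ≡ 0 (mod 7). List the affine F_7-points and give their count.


Affine F_7-points: {(1, 1), (2, 0), (2, 5)}; count = 3.

For each of the 49 pairs (x, y) ∈ F_7², evaluate f(x, y) mod 7. Record the zeros.
  x = 0: [0↦1, 1↦6, 2↦2, 3↦3, 4↦2, 5↦6, 6↦1]  zeros at y ∈ ∅
  x = 1: [0↦2, 1↦0, 2↦5, 3↦3, 4↦1, 5↦6, 6↦4]  zeros at y ∈ {1}
  x = 2: [0↦0, 1↦3, 2↦1, 3↦1, 4↦3, 5↦0, 6↦6]  zeros at y ∈ {0, 5}
  x = 3: [0↦4, 1↦3, 2↦6, 3↦6, 4↦3, 5↦4, 6↦2]  zeros at y ∈ ∅
  x = 4: [0↦2, 1↦2, 2↦1, 3↦6, 4↦3, 5↦6, 6↦1]  zeros at y ∈ ∅
  x = 5: [0↦3, 1↦2, 2↦2, 3↦3, 4↦5, 5↦1, 6↦5]  zeros at y ∈ ∅
  x = 6: [0↦2, 1↦5, 2↦4, 3↦6, 4↦4, 5↦5, 6↦2]  zeros at y ∈ ∅
Collecting zeros: affine points = {(1, 1), (2, 0), (2, 5)}.
Total count |C(F_7)_aff| = 3.


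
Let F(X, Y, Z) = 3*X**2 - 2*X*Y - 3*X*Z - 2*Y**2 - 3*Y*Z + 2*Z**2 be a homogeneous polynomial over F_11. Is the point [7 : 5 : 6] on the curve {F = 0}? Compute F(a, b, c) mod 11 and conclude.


F(7,5,6) ≡ 4 (mod 11); P is NOT on the curve.

Evaluate F(7, 5, 6) term-by-term (mod 11).
  3*X**2 ↦ 3·49·1·1 = 147
  -2*X*Y ↦ -2·7·5·1 = -70
  -3*X*Z ↦ -3·7·1·6 = -126
  -2*Y**2 ↦ -2·1·25·1 = -50
  -3*Y*Z ↦ -3·1·5·6 = -90
  2*Z**2 ↦ 2·1·1·36 = 72
Sum: F(7, 5, 6) = (147) + (-70) + (-126) + (-50) + (-90) + (72) = -117.
Reducing mod 11: -117 ≡ 4 (mod 11).
Since F(a, b, c) ≡ 4 ≠ 0 (mod 11), P does NOT lie on the curve.


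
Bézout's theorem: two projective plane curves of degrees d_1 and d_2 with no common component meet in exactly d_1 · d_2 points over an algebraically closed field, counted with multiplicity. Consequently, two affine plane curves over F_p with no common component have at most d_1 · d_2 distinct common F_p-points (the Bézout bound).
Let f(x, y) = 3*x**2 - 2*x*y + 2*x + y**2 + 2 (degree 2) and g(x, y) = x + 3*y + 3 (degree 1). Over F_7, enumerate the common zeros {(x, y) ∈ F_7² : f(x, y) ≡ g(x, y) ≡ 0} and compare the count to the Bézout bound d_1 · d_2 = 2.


Common zeros: ∅; count = 0; Bézout bound = 2.

deg(f) = 2, deg(g) = 1, so Bézout bound = 2.
Scan x ∈ F_7. For each x, list the y ∈ F_7 with f(x, y) ≡ 0 and those with g(x, y) ≡ 0 (mod 7); the common zeros in that column are the intersection.
  x = 0: f ≡ 0 at y ∈ ∅; g ≡ 0 at y ∈ {6}; common: ∅.
  x = 1: f ≡ 0 at y ∈ {0, 2}; g ≡ 0 at y ∈ {1}; common: ∅.
  x = 2: f ≡ 0 at y ∈ {2}; g ≡ 0 at y ∈ {3}; common: ∅.
  x = 3: f ≡ 0 at y ∈ {0, 6}; g ≡ 0 at y ∈ {5}; common: ∅.
  x = 4: f ≡ 0 at y ∈ {4}; g ≡ 0 at y ∈ {0}; common: ∅.
  x = 5: f ≡ 0 at y ∈ {4, 6}; g ≡ 0 at y ∈ {2}; common: ∅.
  x = 6: f ≡ 0 at y ∈ ∅; g ≡ 0 at y ∈ {4}; common: ∅.
Collecting: common zeros = ∅, so the count is 0.
Comparison with the Bézout bound: 0 ≤ 2 = deg(f)·deg(g), as expected for curves with no common component (the affine F_7-count falls short of the bound because intersections may lie at infinity, over extension fields, or carry multiplicity).


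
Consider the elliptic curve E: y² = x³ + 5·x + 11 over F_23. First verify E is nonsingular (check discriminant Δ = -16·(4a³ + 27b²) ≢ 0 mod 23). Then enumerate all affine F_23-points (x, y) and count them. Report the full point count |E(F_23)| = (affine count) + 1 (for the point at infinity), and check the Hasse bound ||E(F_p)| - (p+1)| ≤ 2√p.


Affine points = {(2, 11), (2, 12), (4, 7), (4, 16), (5, 0), (6, 2), (6, 21), (9, 7), (9, 16), (10, 7), (10, 16), (16, 1), (16, 22), (17, 8), (17, 15), (21, 4), (21, 19)}; affine count = 17; |E(F_23)| = 18.

Discriminant check: Δ ∝ 4a³ + 27b² = 4·5³ + 27·11² = 4·125 + 27·121 ≡ 18 (mod 23). Nonzero ⇒ E is nonsingular.
For each x ∈ F_23, compute rhs = x³ + 5·x + 11 mod 23, then count y ∈ F_23 with y² ≡ rhs.
  x = 0: rhs = 11, matching y values: none (0 points).
  x = 1: rhs = 17, matching y values: none (0 points).
  x = 2: rhs = 6, matching y values: 11, 12 (2 points).
  x = 3: rhs = 7, matching y values: none (0 points).
  x = 4: rhs = 3, matching y values: 7, 16 (2 points).
  x = 5: rhs = 0, matching y values: 0 (1 points).
  x = 6: rhs = 4, matching y values: 2, 21 (2 points).
  x = 7: rhs = 21, matching y values: none (0 points).
  x = 8: rhs = 11, matching y values: none (0 points).
  x = 9: rhs = 3, matching y values: 7, 16 (2 points).
  x = 10: rhs = 3, matching y values: 7, 16 (2 points).
  x = 11: rhs = 17, matching y values: none (0 points).
  x = 12: rhs = 5, matching y values: none (0 points).
  x = 13: rhs = 19, matching y values: none (0 points).
  x = 14: rhs = 19, matching y values: none (0 points).
  x = 15: rhs = 11, matching y values: none (0 points).
  x = 16: rhs = 1, matching y values: 1, 22 (2 points).
  x = 17: rhs = 18, matching y values: 8, 15 (2 points).
  x = 18: rhs = 22, matching y values: none (0 points).
  x = 19: rhs = 19, matching y values: none (0 points).
  x = 20: rhs = 15, matching y values: none (0 points).
  x = 21: rhs = 16, matching y values: 4, 19 (2 points).
  x = 22: rhs = 5, matching y values: none (0 points).
Total affine count: 17.
Full point count |E(F_23)| = 17 + 1 = 18.
Hasse bound: |18 − (23+1)| = |-6| = 6 ≤ 2√23 ≈ 9.5917 ✓.


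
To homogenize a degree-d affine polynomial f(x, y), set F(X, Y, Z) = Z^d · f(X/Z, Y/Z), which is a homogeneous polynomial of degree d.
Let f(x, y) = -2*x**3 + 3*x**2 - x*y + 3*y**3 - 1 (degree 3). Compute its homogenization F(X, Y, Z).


F(X, Y, Z) = -2*X**3 + 3*X**2*Z - X*Y*Z + 3*Y**3 - Z**3

deg(f) = 3.
Substitute x = X/Z, y = Y/Z into f, then multiply by Z^3.
  monomial -2·x^3·y^0 ↦ -2·X^3·Y^0·Z^0.
  monomial 3·x^2·y^0 ↦ 3·X^2·Y^0·Z^1.
  monomial -1·x^1·y^1 ↦ -1·X^1·Y^1·Z^1.
  monomial 3·x^0·y^3 ↦ 3·X^0·Y^3·Z^0.
  monomial -1·x^0·y^0 ↦ -1·X^0·Y^0·Z^3.
Collecting: F(X, Y, Z) = -2*X**3 + 3*X**2*Z - X*Y*Z + 3*Y**3 - Z**3.


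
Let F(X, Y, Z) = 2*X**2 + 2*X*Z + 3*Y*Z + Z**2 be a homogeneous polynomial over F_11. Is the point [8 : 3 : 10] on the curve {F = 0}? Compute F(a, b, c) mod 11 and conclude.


F(8,3,10) ≡ 5 (mod 11); P is NOT on the curve.

Evaluate F(8, 3, 10) term-by-term (mod 11).
  2*X**2 ↦ 2·64·1·1 = 128
  2*X*Z ↦ 2·8·1·10 = 160
  3*Y*Z ↦ 3·1·3·10 = 90
  Z**2 ↦ 1·1·1·100 = 100
Sum: F(8, 3, 10) = (128) + (160) + (90) + (100) = 478.
Reducing mod 11: 478 ≡ 5 (mod 11).
Since F(a, b, c) ≡ 5 ≠ 0 (mod 11), P does NOT lie on the curve.


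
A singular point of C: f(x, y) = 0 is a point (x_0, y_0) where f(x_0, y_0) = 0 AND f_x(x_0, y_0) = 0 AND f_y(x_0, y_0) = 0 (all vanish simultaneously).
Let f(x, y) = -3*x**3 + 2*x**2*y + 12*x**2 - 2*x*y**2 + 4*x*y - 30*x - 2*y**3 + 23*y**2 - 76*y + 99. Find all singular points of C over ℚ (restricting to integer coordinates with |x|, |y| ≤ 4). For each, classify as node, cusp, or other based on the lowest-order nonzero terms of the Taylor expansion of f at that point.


Singular points: {(2, 3)}; classification: cusp.

Compute partial derivatives:
  f_x = -9*x**2 + 4*x*y + 24*x - 2*y**2 + 4*y - 30.
  f_y = 2*x**2 - 4*x*y + 4*x - 6*y**2 + 46*y - 76.
Scan x_0 ∈ {−4, ..., 4}. For each x_0, f_y(x_0, y) is a polynomial in y; find its integer roots y ∈ {−4, ..., 4}, then test f_x and f at those candidates.
  x = -4: f_y(-4, y) = -6*y**2 + 62*y - 60; no integer root y with |y| ≤ 4.
  x = -3: f_y(-3, y) = -6*y**2 + 58*y - 70; no integer root y with |y| ≤ 4.
  x = -2: f_y(-2, y) = -6*y**2 + 54*y - 76; no integer root y with |y| ≤ 4.
  x = -1: f_y(-1, y) = -6*y**2 + 50*y - 78; no integer root y with |y| ≤ 4.
  x = 0: f_y(0, y) = -6*y**2 + 46*y - 76; no integer root y with |y| ≤ 4.
  x = 1: f_y(1, y) = -6*y**2 + 42*y - 70; no integer root y with |y| ≤ 4.
  x = 2: f_y(2, y) = -6*y**2 + 38*y - 60; vanishes at y ∈ {3}. (2, 3): f_x = 0, f = 0 — SINGULAR.
  x = 3: f_y(3, y) = -6*y**2 + 34*y - 46; no integer root y with |y| ≤ 4.
  x = 4: f_y(4, y) = -6*y**2 + 30*y - 28; no integer root y with |y| ≤ 4.
Only singular point on the grid: (2, 3).
Classify: substitute x = 2 + u, y = 3 + v and expand: f = -3*u**3 + 2*u**2*v - 2*u*v**2 - 2*v**3 + v**2.
No constant or linear terms (consistent with a singular point). Quadratic part: v**2. Cubic part: -3*u**3 + 2*u**2*v - 2*u*v**2 - 2*v**3.
The quadratic part v**2 is a perfect square, so there is a single (double) tangent line v = 0, i.e. y = 3. Restricting the cubic part to that line (v = 0) leaves -3*u**3 ≠ 0, so f is not divisible by v and the branch is v² ≈ 3*u**3 to lowest order — this is a cusp.
Classification: cusp.


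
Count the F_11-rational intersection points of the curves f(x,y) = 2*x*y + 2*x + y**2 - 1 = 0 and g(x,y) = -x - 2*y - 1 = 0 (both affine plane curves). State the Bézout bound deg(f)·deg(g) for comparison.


Common zeros: {(1, 10)}; count = 1; Bézout bound = 2.

deg(f) = 2, deg(g) = 1, so Bézout bound = 2.
Scan x ∈ F_11. For each x, list the y ∈ F_11 with f(x, y) ≡ 0 and those with g(x, y) ≡ 0 (mod 11); the common zeros in that column are the intersection.
  x = 0: f ≡ 0 at y ∈ {1, 10}; g ≡ 0 at y ∈ {5}; common: ∅.
  x = 1: f ≡ 0 at y ∈ {10}; g ≡ 0 at y ∈ {10}; common: {10}.
  x = 2: f ≡ 0 at y ∈ {8, 10}; g ≡ 0 at y ∈ {4}; common: ∅.
  x = 3: f ≡ 0 at y ∈ {6, 10}; g ≡ 0 at y ∈ {9}; common: ∅.
  x = 4: f ≡ 0 at y ∈ {4, 10}; g ≡ 0 at y ∈ {3}; common: ∅.
  x = 5: f ≡ 0 at y ∈ {2, 10}; g ≡ 0 at y ∈ {8}; common: ∅.
  x = 6: f ≡ 0 at y ∈ {0, 10}; g ≡ 0 at y ∈ {2}; common: ∅.
  x = 7: f ≡ 0 at y ∈ {9, 10}; g ≡ 0 at y ∈ {7}; common: ∅.
  x = 8: f ≡ 0 at y ∈ {7, 10}; g ≡ 0 at y ∈ {1}; common: ∅.
  x = 9: f ≡ 0 at y ∈ {5, 10}; g ≡ 0 at y ∈ {6}; common: ∅.
  x = 10: f ≡ 0 at y ∈ {3, 10}; g ≡ 0 at y ∈ {0}; common: ∅.
Collecting: common zeros = {(1, 10)}, so the count is 1.
Comparison with the Bézout bound: 1 ≤ 2 = deg(f)·deg(g), as expected for curves with no common component (the affine F_11-count falls short of the bound because intersections may lie at infinity, over extension fields, or carry multiplicity).


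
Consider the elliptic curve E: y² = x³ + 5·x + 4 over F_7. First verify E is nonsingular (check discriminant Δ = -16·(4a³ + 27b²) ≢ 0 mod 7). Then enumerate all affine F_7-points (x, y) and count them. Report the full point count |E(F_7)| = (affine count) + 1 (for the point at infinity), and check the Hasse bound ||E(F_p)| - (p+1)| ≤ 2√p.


Affine points = {(0, 2), (0, 5), (2, 1), (2, 6), (3, 2), (3, 5), (4, 2), (4, 5), (5, 0)}; affine count = 9; |E(F_7)| = 10.

Discriminant check: Δ ∝ 4a³ + 27b² = 4·5³ + 27·4² = 4·125 + 27·16 ≡ 1 (mod 7). Nonzero ⇒ E is nonsingular.
For each x ∈ F_7, compute rhs = x³ + 5·x + 4 mod 7, then count y ∈ F_7 with y² ≡ rhs.
  x = 0: rhs = 4, matching y values: 2, 5 (2 points).
  x = 1: rhs = 3, matching y values: none (0 points).
  x = 2: rhs = 1, matching y values: 1, 6 (2 points).
  x = 3: rhs = 4, matching y values: 2, 5 (2 points).
  x = 4: rhs = 4, matching y values: 2, 5 (2 points).
  x = 5: rhs = 0, matching y values: 0 (1 points).
  x = 6: rhs = 5, matching y values: none (0 points).
Total affine count: 9.
Full point count |E(F_7)| = 9 + 1 = 10.
Hasse bound: |10 − (7+1)| = |2| = 2 ≤ 2√7 ≈ 5.2915 ✓.


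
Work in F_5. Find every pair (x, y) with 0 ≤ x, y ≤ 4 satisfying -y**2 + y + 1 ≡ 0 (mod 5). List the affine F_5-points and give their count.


Affine F_5-points: {(0, 3), (1, 3), (2, 3), (3, 3), (4, 3)}; count = 5.

For each of the 25 pairs (x, y) ∈ F_5², evaluate f(x, y) mod 5. Record the zeros.
  x = 0: [0↦1, 1↦1, 2↦4, 3↦0, 4↦4]  zeros at y ∈ {3}
  x = 1: [0↦1, 1↦1, 2↦4, 3↦0, 4↦4]  zeros at y ∈ {3}
  x = 2: [0↦1, 1↦1, 2↦4, 3↦0, 4↦4]  zeros at y ∈ {3}
  x = 3: [0↦1, 1↦1, 2↦4, 3↦0, 4↦4]  zeros at y ∈ {3}
  x = 4: [0↦1, 1↦1, 2↦4, 3↦0, 4↦4]  zeros at y ∈ {3}
Collecting zeros: affine points = {(0, 3), (1, 3), (2, 3), (3, 3), (4, 3)}.
Total count |C(F_5)_aff| = 5.


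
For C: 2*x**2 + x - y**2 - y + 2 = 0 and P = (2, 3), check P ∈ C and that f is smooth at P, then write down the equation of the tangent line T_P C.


Tangent line at P: 9*x - 7*y + 3 = 0.

Step 1: f(2, 3) = 0, so P lies on C.
Step 2: partial derivatives
  f_x(x, y) = 4*x + 1, f_y(x, y) = -2*y - 1.
  f_x(P) = 9, f_y(P) = -7 (gradient nonzero, so P is smooth).
Step 3: tangent line at P: 9·(x − 2) + -7·(y − 3) = 0.
Expanding: 9*x - 7*y + 3 = 0.
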